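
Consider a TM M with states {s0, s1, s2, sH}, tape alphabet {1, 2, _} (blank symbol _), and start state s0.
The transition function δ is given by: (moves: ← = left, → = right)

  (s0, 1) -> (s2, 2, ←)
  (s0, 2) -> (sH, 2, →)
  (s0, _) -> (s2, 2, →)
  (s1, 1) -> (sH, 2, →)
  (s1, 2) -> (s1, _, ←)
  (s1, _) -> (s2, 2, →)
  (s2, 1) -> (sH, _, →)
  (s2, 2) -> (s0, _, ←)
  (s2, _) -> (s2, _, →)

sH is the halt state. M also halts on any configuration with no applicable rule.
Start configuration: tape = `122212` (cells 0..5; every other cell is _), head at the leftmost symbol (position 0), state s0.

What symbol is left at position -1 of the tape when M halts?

s0 | _[1]22212   read 1 → write 2, move ←, go to s2
s2 | [_]222212   read _ → write _, move →, go to s2
s2 | _[2]22212   read 2 → write _, move ←, go to s0
s0 | [_]_22212   read _ → write 2, move →, go to s2
s2 | 2[_]22212   read _ → write _, move →, go to s2
s2 | 2_[2]2212   read 2 → write _, move ←, go to s0
s0 | 2[_]_2212   read _ → write 2, move →, go to s2
s2 | 22[_]2212   read _ → write _, move →, go to s2
s2 | 22_[2]212   read 2 → write _, move ←, go to s0
s0 | 22[_]_212   read _ → write 2, move →, go to s2
s2 | 222[_]212   read _ → write _, move →, go to s2
s2 | 222_[2]12   read 2 → write _, move ←, go to s0
s0 | 222[_]_12   read _ → write 2, move →, go to s2
s2 | 2222[_]12   read _ → write _, move →, go to s2
s2 | 2222_[1]2   read 1 → write _, move →, go to sH
sH | 2222__[2]
Cell -1 holds 2 when M halts.

2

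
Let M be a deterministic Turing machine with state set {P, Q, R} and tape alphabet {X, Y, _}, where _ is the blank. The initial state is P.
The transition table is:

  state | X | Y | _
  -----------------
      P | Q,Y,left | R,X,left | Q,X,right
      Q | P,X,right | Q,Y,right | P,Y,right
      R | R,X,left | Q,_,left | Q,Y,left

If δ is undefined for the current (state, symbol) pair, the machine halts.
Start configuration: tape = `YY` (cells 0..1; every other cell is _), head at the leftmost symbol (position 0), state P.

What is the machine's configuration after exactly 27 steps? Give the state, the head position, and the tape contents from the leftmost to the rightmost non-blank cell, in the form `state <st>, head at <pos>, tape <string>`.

state=P head=0 tape=_____[Y]Y   (P,Y)→(R,X,left)
state=R head=-1 tape=____[_]XY   (R,_)→(Q,Y,left)
state=Q head=-2 tape=___[_]YXY   (Q,_)→(P,Y,right)
state=P head=-1 tape=___Y[Y]XY   (P,Y)→(R,X,left)
state=R head=-2 tape=___[Y]XXY   (R,Y)→(Q,_,left)
state=Q head=-3 tape=__[_]_XXY   (Q,_)→(P,Y,right)
state=P head=-2 tape=__Y[_]XXY   (P,_)→(Q,X,right)
state=Q head=-1 tape=__YX[X]XY   (Q,X)→(P,X,right)
state=P head=0 tape=__YXX[X]Y   (P,X)→(Q,Y,left)
state=Q head=-1 tape=__YX[X]YY   (Q,X)→(P,X,right)
state=P head=0 tape=__YXX[Y]Y   (P,Y)→(R,X,left)
state=R head=-1 tape=__YX[X]XY   (R,X)→(R,X,left)
state=R head=-2 tape=__Y[X]XXY   (R,X)→(R,X,left)
state=R head=-3 tape=__[Y]XXXY   (R,Y)→(Q,_,left)
state=Q head=-4 tape=_[_]_XXXY   (Q,_)→(P,Y,right)
state=P head=-3 tape=_Y[_]XXXY   (P,_)→(Q,X,right)
state=Q head=-2 tape=_YX[X]XXY   (Q,X)→(P,X,right)
state=P head=-1 tape=_YXX[X]XY   (P,X)→(Q,Y,left)
state=Q head=-2 tape=_YX[X]YXY   (Q,X)→(P,X,right)
state=P head=-1 tape=_YXX[Y]XY   (P,Y)→(R,X,left)
state=R head=-2 tape=_YX[X]XXY   (R,X)→(R,X,left)
state=R head=-3 tape=_Y[X]XXXY   (R,X)→(R,X,left)
state=R head=-4 tape=_[Y]XXXXY   (R,Y)→(Q,_,left)
state=Q head=-5 tape=[_]_XXXXY   (Q,_)→(P,Y,right)
state=P head=-4 tape=Y[_]XXXXY   (P,_)→(Q,X,right)
state=Q head=-3 tape=YX[X]XXXY   (Q,X)→(P,X,right)
state=P head=-2 tape=YXX[X]XXY   (P,X)→(Q,Y,left)
state=Q head=-3 tape=YX[X]YXXY
After 27 steps: state Q, head at -3, tape YXXYXXY.

state Q, head at -3, tape YXXYXXY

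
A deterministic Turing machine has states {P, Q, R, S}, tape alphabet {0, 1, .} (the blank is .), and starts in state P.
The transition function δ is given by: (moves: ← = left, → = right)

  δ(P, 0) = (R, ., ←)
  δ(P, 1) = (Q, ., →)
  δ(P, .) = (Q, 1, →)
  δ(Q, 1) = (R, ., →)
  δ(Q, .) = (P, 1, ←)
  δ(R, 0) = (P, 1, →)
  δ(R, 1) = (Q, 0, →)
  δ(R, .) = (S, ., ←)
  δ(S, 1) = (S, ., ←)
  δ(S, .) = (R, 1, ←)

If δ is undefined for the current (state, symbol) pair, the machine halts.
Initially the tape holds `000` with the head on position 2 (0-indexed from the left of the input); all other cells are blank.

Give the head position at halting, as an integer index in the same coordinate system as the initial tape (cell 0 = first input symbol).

P | 00[0]..   read 0 → write ., move ←, go to R
R | 0[0]...   read 0 → write 1, move →, go to P
P | 01[.]..   read . → write 1, move →, go to Q
Q | 011[.].   read . → write 1, move ←, go to P
P | 01[1]1.   read 1 → write ., move →, go to Q
Q | 01.[1].   read 1 → write ., move →, go to R
R | 01..[.]   read . → write ., move ←, go to S
S | 01.[.].   read . → write 1, move ←, go to R
R | 01[.]1.   read . → write ., move ←, go to S
S | 0[1].1.   read 1 → write ., move ←, go to S
S | [0]..1.
At halt the head is at cell 0.

0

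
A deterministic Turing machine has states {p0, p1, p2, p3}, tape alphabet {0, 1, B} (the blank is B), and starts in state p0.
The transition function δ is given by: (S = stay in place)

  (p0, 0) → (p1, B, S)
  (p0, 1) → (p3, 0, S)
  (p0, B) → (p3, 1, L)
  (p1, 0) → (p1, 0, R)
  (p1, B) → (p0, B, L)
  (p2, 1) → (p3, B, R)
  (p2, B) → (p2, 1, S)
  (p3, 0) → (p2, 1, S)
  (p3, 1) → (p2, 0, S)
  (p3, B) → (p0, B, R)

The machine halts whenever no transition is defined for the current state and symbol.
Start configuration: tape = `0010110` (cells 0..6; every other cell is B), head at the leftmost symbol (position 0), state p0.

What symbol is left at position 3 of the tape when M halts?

state=p0 head=0 tape=BB[0]010110   (p0,0)→(p1,B,S)
state=p1 head=0 tape=BB[B]010110   (p1,B)→(p0,B,L)
state=p0 head=-1 tape=B[B]B010110   (p0,B)→(p3,1,L)
state=p3 head=-2 tape=[B]1B010110   (p3,B)→(p0,B,R)
state=p0 head=-1 tape=B[1]B010110   (p0,1)→(p3,0,S)
state=p3 head=-1 tape=B[0]B010110   (p3,0)→(p2,1,S)
state=p2 head=-1 tape=B[1]B010110   (p2,1)→(p3,B,R)
state=p3 head=0 tape=BB[B]010110   (p3,B)→(p0,B,R)
state=p0 head=1 tape=BBB[0]10110   (p0,0)→(p1,B,S)
state=p1 head=1 tape=BBB[B]10110   (p1,B)→(p0,B,L)
state=p0 head=0 tape=BB[B]B10110   (p0,B)→(p3,1,L)
state=p3 head=-1 tape=B[B]1B10110   (p3,B)→(p0,B,R)
state=p0 head=0 tape=BB[1]B10110   (p0,1)→(p3,0,S)
state=p3 head=0 tape=BB[0]B10110   (p3,0)→(p2,1,S)
state=p2 head=0 tape=BB[1]B10110   (p2,1)→(p3,B,R)
state=p3 head=1 tape=BBB[B]10110   (p3,B)→(p0,B,R)
state=p0 head=2 tape=BBBB[1]0110   (p0,1)→(p3,0,S)
state=p3 head=2 tape=BBBB[0]0110   (p3,0)→(p2,1,S)
state=p2 head=2 tape=BBBB[1]0110   (p2,1)→(p3,B,R)
state=p3 head=3 tape=BBBBB[0]110   (p3,0)→(p2,1,S)
state=p2 head=3 tape=BBBBB[1]110   (p2,1)→(p3,B,R)
state=p3 head=4 tape=BBBBBB[1]10   (p3,1)→(p2,0,S)
state=p2 head=4 tape=BBBBBB[0]10
Cell 3 holds B when M halts.

B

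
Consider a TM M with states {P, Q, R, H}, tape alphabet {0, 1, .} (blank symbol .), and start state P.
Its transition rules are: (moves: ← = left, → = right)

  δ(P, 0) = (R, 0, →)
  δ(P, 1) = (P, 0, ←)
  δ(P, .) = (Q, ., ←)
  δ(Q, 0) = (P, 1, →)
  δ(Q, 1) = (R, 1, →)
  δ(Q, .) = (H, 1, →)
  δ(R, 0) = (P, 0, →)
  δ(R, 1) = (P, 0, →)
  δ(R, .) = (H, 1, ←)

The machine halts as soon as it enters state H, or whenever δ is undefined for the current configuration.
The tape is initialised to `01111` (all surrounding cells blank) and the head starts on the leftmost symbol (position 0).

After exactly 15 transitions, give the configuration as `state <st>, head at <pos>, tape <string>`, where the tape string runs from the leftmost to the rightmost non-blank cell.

state=P head=0 tape=[0]1111.   (P,0)→(R,0,→)
state=R head=1 tape=0[1]111.   (R,1)→(P,0,→)
state=P head=2 tape=00[1]11.   (P,1)→(P,0,←)
state=P head=1 tape=0[0]011.   (P,0)→(R,0,→)
state=R head=2 tape=00[0]11.   (R,0)→(P,0,→)
state=P head=3 tape=000[1]1.   (P,1)→(P,0,←)
state=P head=2 tape=00[0]01.   (P,0)→(R,0,→)
state=R head=3 tape=000[0]1.   (R,0)→(P,0,→)
state=P head=4 tape=0000[1].   (P,1)→(P,0,←)
state=P head=3 tape=000[0]0.   (P,0)→(R,0,→)
state=R head=4 tape=0000[0].   (R,0)→(P,0,→)
state=P head=5 tape=00000[.]   (P,.)→(Q,.,←)
state=Q head=4 tape=0000[0].   (Q,0)→(P,1,→)
state=P head=5 tape=00001[.]   (P,.)→(Q,.,←)
state=Q head=4 tape=0000[1].   (Q,1)→(R,1,→)
state=R head=5 tape=00001[.]
After 15 steps: state R, head at 5, tape 00001.

state R, head at 5, tape 00001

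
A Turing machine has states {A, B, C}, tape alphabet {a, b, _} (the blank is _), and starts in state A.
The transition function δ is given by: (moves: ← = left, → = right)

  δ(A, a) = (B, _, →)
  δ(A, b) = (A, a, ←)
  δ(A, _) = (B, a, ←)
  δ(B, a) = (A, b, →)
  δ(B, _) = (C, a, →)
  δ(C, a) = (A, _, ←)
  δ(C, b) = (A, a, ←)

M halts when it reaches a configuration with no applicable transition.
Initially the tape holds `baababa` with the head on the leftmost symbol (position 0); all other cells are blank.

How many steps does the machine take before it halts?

state=A head=0 tape=__[b]aababa   (A,b)→(A,a,←)
state=A head=-1 tape=_[_]aaababa   (A,_)→(B,a,←)
state=B head=-2 tape=[_]aaaababa   (B,_)→(C,a,→)
state=C head=-1 tape=a[a]aaababa   (C,a)→(A,_,←)
state=A head=-2 tape=[a]_aaababa   (A,a)→(B,_,→)
state=B head=-1 tape=_[_]aaababa   (B,_)→(C,a,→)
state=C head=0 tape=_a[a]aababa   (C,a)→(A,_,←)
state=A head=-1 tape=_[a]_aababa   (A,a)→(B,_,→)
state=B head=0 tape=__[_]aababa   (B,_)→(C,a,→)
state=C head=1 tape=__a[a]ababa   (C,a)→(A,_,←)
state=A head=0 tape=__[a]_ababa   (A,a)→(B,_,→)
state=B head=1 tape=___[_]ababa   (B,_)→(C,a,→)
state=C head=2 tape=___a[a]baba   (C,a)→(A,_,←)
state=A head=1 tape=___[a]_baba   (A,a)→(B,_,→)
state=B head=2 tape=____[_]baba   (B,_)→(C,a,→)
state=C head=3 tape=____a[b]aba   (C,b)→(A,a,←)
state=A head=2 tape=____[a]aaba   (A,a)→(B,_,→)
state=B head=3 tape=_____[a]aba   (B,a)→(A,b,→)
state=A head=4 tape=_____b[a]ba   (A,a)→(B,_,→)
state=B head=5 tape=_____b_[b]a
M halts after 19 transitions.

19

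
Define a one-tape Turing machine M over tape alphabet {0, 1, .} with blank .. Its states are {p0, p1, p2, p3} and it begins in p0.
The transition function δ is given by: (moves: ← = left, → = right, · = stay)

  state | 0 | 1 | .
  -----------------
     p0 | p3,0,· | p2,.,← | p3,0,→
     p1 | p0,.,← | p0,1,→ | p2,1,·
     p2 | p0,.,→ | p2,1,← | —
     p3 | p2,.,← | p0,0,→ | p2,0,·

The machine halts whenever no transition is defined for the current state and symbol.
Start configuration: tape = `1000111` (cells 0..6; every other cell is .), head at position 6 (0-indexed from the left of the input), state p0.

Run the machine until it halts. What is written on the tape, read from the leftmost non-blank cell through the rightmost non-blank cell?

100..1

p0 | 100011[1]   read 1 → write ., move ←, go to p2
p2 | 10001[1].   read 1 → write 1, move ←, go to p2
p2 | 1000[1]1.   read 1 → write 1, move ←, go to p2
p2 | 100[0]11.   read 0 → write ., move →, go to p0
p0 | 100.[1]1.   read 1 → write ., move ←, go to p2
p2 | 100[.].1.
The non-blank tape span at halt is 100..1.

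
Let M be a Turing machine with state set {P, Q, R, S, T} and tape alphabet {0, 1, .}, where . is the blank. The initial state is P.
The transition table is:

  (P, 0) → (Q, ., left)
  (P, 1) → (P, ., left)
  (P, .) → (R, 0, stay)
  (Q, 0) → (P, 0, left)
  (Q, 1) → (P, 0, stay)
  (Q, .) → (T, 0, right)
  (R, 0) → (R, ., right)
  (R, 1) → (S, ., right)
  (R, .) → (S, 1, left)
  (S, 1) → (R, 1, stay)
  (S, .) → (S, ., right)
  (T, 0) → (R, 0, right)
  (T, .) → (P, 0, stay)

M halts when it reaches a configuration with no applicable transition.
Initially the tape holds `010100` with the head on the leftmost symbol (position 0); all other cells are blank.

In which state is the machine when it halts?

state=P head=0 tape=..[0]10100   (P,0)→(Q,.,left)
state=Q head=-1 tape=.[.].10100   (Q,.)→(T,0,right)
state=T head=0 tape=.0[.]10100   (T,.)→(P,0,stay)
state=P head=0 tape=.0[0]10100   (P,0)→(Q,.,left)
state=Q head=-1 tape=.[0].10100   (Q,0)→(P,0,left)
state=P head=-2 tape=[.]0.10100   (P,.)→(R,0,stay)
state=R head=-2 tape=[0]0.10100   (R,0)→(R,.,right)
state=R head=-1 tape=.[0].10100   (R,0)→(R,.,right)
state=R head=0 tape=..[.]10100   (R,.)→(S,1,left)
state=S head=-1 tape=.[.]110100   (S,.)→(S,.,right)
state=S head=0 tape=..[1]10100   (S,1)→(R,1,stay)
state=R head=0 tape=..[1]10100   (R,1)→(S,.,right)
state=S head=1 tape=...[1]0100   (S,1)→(R,1,stay)
state=R head=1 tape=...[1]0100   (R,1)→(S,.,right)
state=S head=2 tape=....[0]100
No transition is defined for (S, 0); M halts in state S.

S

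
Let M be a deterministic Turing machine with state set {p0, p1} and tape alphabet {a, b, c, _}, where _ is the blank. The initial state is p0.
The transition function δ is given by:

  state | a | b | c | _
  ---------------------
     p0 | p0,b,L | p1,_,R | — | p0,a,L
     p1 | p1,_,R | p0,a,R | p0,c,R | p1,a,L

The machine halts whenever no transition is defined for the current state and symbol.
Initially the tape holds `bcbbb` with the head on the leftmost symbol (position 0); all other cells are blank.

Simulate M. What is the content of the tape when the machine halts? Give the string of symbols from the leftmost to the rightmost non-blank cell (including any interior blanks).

cbaaaa

state=p0 head=0 tape=[b]cbbb__   (p0,b)→(p1,_,R)
state=p1 head=1 tape=_[c]bbb__   (p1,c)→(p0,c,R)
state=p0 head=2 tape=_c[b]bb__   (p0,b)→(p1,_,R)
state=p1 head=3 tape=_c_[b]b__   (p1,b)→(p0,a,R)
state=p0 head=4 tape=_c_a[b]__   (p0,b)→(p1,_,R)
state=p1 head=5 tape=_c_a_[_]_   (p1,_)→(p1,a,L)
state=p1 head=4 tape=_c_a[_]a_   (p1,_)→(p1,a,L)
state=p1 head=3 tape=_c_[a]aa_   (p1,a)→(p1,_,R)
state=p1 head=4 tape=_c__[a]a_   (p1,a)→(p1,_,R)
state=p1 head=5 tape=_c___[a]_   (p1,a)→(p1,_,R)
state=p1 head=6 tape=_c____[_]   (p1,_)→(p1,a,L)
state=p1 head=5 tape=_c___[_]a   (p1,_)→(p1,a,L)
state=p1 head=4 tape=_c__[_]aa   (p1,_)→(p1,a,L)
state=p1 head=3 tape=_c_[_]aaa   (p1,_)→(p1,a,L)
state=p1 head=2 tape=_c[_]aaaa   (p1,_)→(p1,a,L)
state=p1 head=1 tape=_[c]aaaaa   (p1,c)→(p0,c,R)
state=p0 head=2 tape=_c[a]aaaa   (p0,a)→(p0,b,L)
state=p0 head=1 tape=_[c]baaaa
The non-blank tape span at halt is cbaaaa.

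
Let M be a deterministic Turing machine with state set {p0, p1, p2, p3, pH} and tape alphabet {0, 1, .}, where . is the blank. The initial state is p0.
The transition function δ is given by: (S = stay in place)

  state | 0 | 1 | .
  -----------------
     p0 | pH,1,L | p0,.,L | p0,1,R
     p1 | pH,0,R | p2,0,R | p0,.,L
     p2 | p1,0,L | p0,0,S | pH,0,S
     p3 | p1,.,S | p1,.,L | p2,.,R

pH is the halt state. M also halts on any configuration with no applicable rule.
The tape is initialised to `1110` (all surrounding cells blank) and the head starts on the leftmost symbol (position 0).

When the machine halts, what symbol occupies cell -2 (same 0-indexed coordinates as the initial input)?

1

p0 | ...[1]110   read 1 → write ., move L, go to p0
p0 | ..[.].110   read . → write 1, move R, go to p0
p0 | ..1[.]110   read . → write 1, move R, go to p0
p0 | ..11[1]10   read 1 → write ., move L, go to p0
p0 | ..1[1].10   read 1 → write ., move L, go to p0
p0 | ..[1]..10   read 1 → write ., move L, go to p0
p0 | .[.]...10   read . → write 1, move R, go to p0
p0 | .1[.]..10   read . → write 1, move R, go to p0
p0 | .11[.].10   read . → write 1, move R, go to p0
p0 | .111[.]10   read . → write 1, move R, go to p0
p0 | .1111[1]0   read 1 → write ., move L, go to p0
p0 | .111[1].0   read 1 → write ., move L, go to p0
p0 | .11[1]..0   read 1 → write ., move L, go to p0
p0 | .1[1]...0   read 1 → write ., move L, go to p0
p0 | .[1]....0   read 1 → write ., move L, go to p0
p0 | [.].....0   read . → write 1, move R, go to p0
p0 | 1[.]....0   read . → write 1, move R, go to p0
p0 | 11[.]...0   read . → write 1, move R, go to p0
p0 | 111[.]..0   read . → write 1, move R, go to p0
p0 | 1111[.].0   read . → write 1, move R, go to p0
p0 | 11111[.]0   read . → write 1, move R, go to p0
p0 | 111111[0]   read 0 → write 1, move L, go to pH
pH | 11111[1]1
Cell -2 holds 1 when M halts.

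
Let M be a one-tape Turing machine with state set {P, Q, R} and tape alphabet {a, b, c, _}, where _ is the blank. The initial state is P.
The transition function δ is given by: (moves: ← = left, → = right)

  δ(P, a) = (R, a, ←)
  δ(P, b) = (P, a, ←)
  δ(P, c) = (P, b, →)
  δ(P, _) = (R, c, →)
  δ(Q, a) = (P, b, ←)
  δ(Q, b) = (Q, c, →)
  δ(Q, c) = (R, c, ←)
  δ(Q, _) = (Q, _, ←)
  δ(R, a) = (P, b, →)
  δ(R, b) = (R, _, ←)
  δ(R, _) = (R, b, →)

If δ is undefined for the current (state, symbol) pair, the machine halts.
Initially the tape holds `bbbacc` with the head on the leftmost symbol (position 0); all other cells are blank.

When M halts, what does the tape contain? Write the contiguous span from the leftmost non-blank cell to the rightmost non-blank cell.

state=P head=0 tape=____[b]bbacc   (P,b)→(P,a,←)
state=P head=-1 tape=___[_]abbacc   (P,_)→(R,c,→)
state=R head=0 tape=___c[a]bbacc   (R,a)→(P,b,→)
state=P head=1 tape=___cb[b]bacc   (P,b)→(P,a,←)
state=P head=0 tape=___c[b]abacc   (P,b)→(P,a,←)
state=P head=-1 tape=___[c]aabacc   (P,c)→(P,b,→)
state=P head=0 tape=___b[a]abacc   (P,a)→(R,a,←)
state=R head=-1 tape=___[b]aabacc   (R,b)→(R,_,←)
state=R head=-2 tape=__[_]_aabacc   (R,_)→(R,b,→)
state=R head=-1 tape=__b[_]aabacc   (R,_)→(R,b,→)
state=R head=0 tape=__bb[a]abacc   (R,a)→(P,b,→)
state=P head=1 tape=__bbb[a]bacc   (P,a)→(R,a,←)
state=R head=0 tape=__bb[b]abacc   (R,b)→(R,_,←)
state=R head=-1 tape=__b[b]_abacc   (R,b)→(R,_,←)
state=R head=-2 tape=__[b]__abacc   (R,b)→(R,_,←)
state=R head=-3 tape=_[_]___abacc   (R,_)→(R,b,→)
state=R head=-2 tape=_b[_]__abacc   (R,_)→(R,b,→)
state=R head=-1 tape=_bb[_]_abacc   (R,_)→(R,b,→)
state=R head=0 tape=_bbb[_]abacc   (R,_)→(R,b,→)
state=R head=1 tape=_bbbb[a]bacc   (R,a)→(P,b,→)
state=P head=2 tape=_bbbbb[b]acc   (P,b)→(P,a,←)
state=P head=1 tape=_bbbb[b]aacc   (P,b)→(P,a,←)
state=P head=0 tape=_bbb[b]aaacc   (P,b)→(P,a,←)
state=P head=-1 tape=_bb[b]aaaacc   (P,b)→(P,a,←)
state=P head=-2 tape=_b[b]aaaaacc   (P,b)→(P,a,←)
state=P head=-3 tape=_[b]aaaaaacc   (P,b)→(P,a,←)
state=P head=-4 tape=[_]aaaaaaacc   (P,_)→(R,c,→)
state=R head=-3 tape=c[a]aaaaaacc   (R,a)→(P,b,→)
state=P head=-2 tape=cb[a]aaaaacc   (P,a)→(R,a,←)
state=R head=-3 tape=c[b]aaaaaacc   (R,b)→(R,_,←)
state=R head=-4 tape=[c]_aaaaaacc
The non-blank tape span at halt is c_aaaaaacc.

c_aaaaaacc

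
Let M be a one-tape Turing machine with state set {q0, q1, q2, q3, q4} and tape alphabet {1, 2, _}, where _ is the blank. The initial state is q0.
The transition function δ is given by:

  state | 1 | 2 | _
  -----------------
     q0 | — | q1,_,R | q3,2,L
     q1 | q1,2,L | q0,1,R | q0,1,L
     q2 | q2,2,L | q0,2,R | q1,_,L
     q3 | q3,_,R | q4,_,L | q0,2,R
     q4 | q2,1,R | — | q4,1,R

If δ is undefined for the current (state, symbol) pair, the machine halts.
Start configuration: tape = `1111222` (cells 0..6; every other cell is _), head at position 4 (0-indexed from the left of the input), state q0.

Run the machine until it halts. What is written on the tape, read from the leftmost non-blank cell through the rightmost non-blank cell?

11111222

q0 | 1111[2]22__   read 2 → write _, move R, go to q1
q1 | 1111_[2]2__   read 2 → write 1, move R, go to q0
q0 | 1111_1[2]__   read 2 → write _, move R, go to q1
q1 | 1111_1_[_]_   read _ → write 1, move L, go to q0
q0 | 1111_1[_]1_   read _ → write 2, move L, go to q3
q3 | 1111_[1]21_   read 1 → write _, move R, go to q3
q3 | 1111__[2]1_   read 2 → write _, move L, go to q4
q4 | 1111_[_]_1_   read _ → write 1, move R, go to q4
q4 | 1111_1[_]1_   read _ → write 1, move R, go to q4
q4 | 1111_11[1]_   read 1 → write 1, move R, go to q2
q2 | 1111_111[_]   read _ → write _, move L, go to q1
q1 | 1111_11[1]_   read 1 → write 2, move L, go to q1
q1 | 1111_1[1]2_   read 1 → write 2, move L, go to q1
q1 | 1111_[1]22_   read 1 → write 2, move L, go to q1
q1 | 1111[_]222_   read _ → write 1, move L, go to q0
q0 | 111[1]1222_
The non-blank tape span at halt is 11111222.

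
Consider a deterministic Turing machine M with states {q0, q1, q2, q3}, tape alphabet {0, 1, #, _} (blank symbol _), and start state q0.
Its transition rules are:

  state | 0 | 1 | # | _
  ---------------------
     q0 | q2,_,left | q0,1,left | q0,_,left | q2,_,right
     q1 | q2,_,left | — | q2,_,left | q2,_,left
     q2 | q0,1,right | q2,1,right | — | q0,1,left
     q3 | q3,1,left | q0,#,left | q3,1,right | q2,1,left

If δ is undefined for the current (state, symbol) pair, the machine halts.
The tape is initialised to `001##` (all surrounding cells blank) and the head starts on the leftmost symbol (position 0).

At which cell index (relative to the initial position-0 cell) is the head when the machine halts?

q0 | __[0]01##   read 0 → write _, move left, go to q2
q2 | _[_]_01##   read _ → write 1, move left, go to q0
q0 | [_]1_01##   read _ → write _, move right, go to q2
q2 | _[1]_01##   read 1 → write 1, move right, go to q2
q2 | _1[_]01##   read _ → write 1, move left, go to q0
q0 | _[1]101##   read 1 → write 1, move left, go to q0
q0 | [_]1101##   read _ → write _, move right, go to q2
q2 | _[1]101##   read 1 → write 1, move right, go to q2
q2 | _1[1]01##   read 1 → write 1, move right, go to q2
q2 | _11[0]1##   read 0 → write 1, move right, go to q0
q0 | _111[1]##   read 1 → write 1, move left, go to q0
q0 | _11[1]1##   read 1 → write 1, move left, go to q0
q0 | _1[1]11##   read 1 → write 1, move left, go to q0
q0 | _[1]111##   read 1 → write 1, move left, go to q0
q0 | [_]1111##   read _ → write _, move right, go to q2
q2 | _[1]111##   read 1 → write 1, move right, go to q2
q2 | _1[1]11##   read 1 → write 1, move right, go to q2
q2 | _11[1]1##   read 1 → write 1, move right, go to q2
q2 | _111[1]##   read 1 → write 1, move right, go to q2
q2 | _1111[#]#
At halt the head is at cell 3.

3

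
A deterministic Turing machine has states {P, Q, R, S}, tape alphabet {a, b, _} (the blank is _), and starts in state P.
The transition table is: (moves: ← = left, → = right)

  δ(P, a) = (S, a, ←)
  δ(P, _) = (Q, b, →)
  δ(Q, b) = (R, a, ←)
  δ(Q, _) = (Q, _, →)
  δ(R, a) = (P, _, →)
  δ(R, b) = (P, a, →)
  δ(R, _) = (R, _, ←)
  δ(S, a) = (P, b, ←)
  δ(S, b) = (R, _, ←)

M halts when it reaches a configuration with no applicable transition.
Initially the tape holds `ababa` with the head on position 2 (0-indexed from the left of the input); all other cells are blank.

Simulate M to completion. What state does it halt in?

Q

P | ab[a]ba   read a → write a, move ←, go to S
S | a[b]aba   read b → write _, move ←, go to R
R | [a]_aba   read a → write _, move →, go to P
P | _[_]aba   read _ → write b, move →, go to Q
Q | _b[a]ba
No transition is defined for (Q, a); M halts in state Q.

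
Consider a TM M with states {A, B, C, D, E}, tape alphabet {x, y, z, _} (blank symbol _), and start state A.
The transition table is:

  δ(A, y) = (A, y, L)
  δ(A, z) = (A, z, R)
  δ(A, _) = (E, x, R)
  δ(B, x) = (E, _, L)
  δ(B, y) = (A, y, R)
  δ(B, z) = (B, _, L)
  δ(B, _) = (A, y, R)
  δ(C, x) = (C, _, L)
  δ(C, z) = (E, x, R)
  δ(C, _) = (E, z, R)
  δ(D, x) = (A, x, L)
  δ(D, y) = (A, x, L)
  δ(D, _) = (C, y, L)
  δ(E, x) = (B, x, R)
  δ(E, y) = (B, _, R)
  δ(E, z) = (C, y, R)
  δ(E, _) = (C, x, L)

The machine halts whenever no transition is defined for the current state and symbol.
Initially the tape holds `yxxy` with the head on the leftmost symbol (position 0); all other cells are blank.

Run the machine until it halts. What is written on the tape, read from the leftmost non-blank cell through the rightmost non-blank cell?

A | __[y]xxy__   read y → write y, move L, go to A
A | _[_]yxxy__   read _ → write x, move R, go to E
E | _x[y]xxy__   read y → write _, move R, go to B
B | _x_[x]xy__   read x → write _, move L, go to E
E | _x[_]_xy__   read _ → write x, move L, go to C
C | _[x]x_xy__   read x → write _, move L, go to C
C | [_]_x_xy__   read _ → write z, move R, go to E
E | z[_]x_xy__   read _ → write x, move L, go to C
C | [z]xx_xy__   read z → write x, move R, go to E
E | x[x]x_xy__   read x → write x, move R, go to B
B | xx[x]_xy__   read x → write _, move L, go to E
E | x[x]__xy__   read x → write x, move R, go to B
B | xx[_]_xy__   read _ → write y, move R, go to A
A | xxy[_]xy__   read _ → write x, move R, go to E
E | xxyx[x]y__   read x → write x, move R, go to B
B | xxyxx[y]__   read y → write y, move R, go to A
A | xxyxxy[_]_   read _ → write x, move R, go to E
E | xxyxxyx[_]   read _ → write x, move L, go to C
C | xxyxxy[x]x   read x → write _, move L, go to C
C | xxyxx[y]_x
The non-blank tape span at halt is xxyxxy_x.

xxyxxy_x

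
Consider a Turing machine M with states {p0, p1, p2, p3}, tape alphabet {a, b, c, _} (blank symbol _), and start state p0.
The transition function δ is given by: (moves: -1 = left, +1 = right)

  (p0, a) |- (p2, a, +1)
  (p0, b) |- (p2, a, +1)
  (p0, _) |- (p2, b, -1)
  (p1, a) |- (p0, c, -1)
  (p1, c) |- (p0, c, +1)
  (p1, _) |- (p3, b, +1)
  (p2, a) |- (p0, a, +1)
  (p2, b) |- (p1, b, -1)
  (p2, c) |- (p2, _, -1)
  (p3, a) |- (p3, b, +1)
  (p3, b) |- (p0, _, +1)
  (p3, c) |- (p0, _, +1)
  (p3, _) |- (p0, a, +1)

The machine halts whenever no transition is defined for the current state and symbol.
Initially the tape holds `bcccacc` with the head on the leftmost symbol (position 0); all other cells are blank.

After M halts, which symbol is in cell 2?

p0 | [b]cccacc   read b → write a, move +1, go to p2
p2 | a[c]ccacc   read c → write _, move -1, go to p2
p2 | [a]_ccacc   read a → write a, move +1, go to p0
p0 | a[_]ccacc   read _ → write b, move -1, go to p2
p2 | [a]bccacc   read a → write a, move +1, go to p0
p0 | a[b]ccacc   read b → write a, move +1, go to p2
p2 | aa[c]cacc   read c → write _, move -1, go to p2
p2 | a[a]_cacc   read a → write a, move +1, go to p0
p0 | aa[_]cacc   read _ → write b, move -1, go to p2
p2 | a[a]bcacc   read a → write a, move +1, go to p0
p0 | aa[b]cacc   read b → write a, move +1, go to p2
p2 | aaa[c]acc   read c → write _, move -1, go to p2
p2 | aa[a]_acc   read a → write a, move +1, go to p0
p0 | aaa[_]acc   read _ → write b, move -1, go to p2
p2 | aa[a]bacc   read a → write a, move +1, go to p0
p0 | aaa[b]acc   read b → write a, move +1, go to p2
p2 | aaaa[a]cc   read a → write a, move +1, go to p0
p0 | aaaaa[c]c
Cell 2 holds a when M halts.

a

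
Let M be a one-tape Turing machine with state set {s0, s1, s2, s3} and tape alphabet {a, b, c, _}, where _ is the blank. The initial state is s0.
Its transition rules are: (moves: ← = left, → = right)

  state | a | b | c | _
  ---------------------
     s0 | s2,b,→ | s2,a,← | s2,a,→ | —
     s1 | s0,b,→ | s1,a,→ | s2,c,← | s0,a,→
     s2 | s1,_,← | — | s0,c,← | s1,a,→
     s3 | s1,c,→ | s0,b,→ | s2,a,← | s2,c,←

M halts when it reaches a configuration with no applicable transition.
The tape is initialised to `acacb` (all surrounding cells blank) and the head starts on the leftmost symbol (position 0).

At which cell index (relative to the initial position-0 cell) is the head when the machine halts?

state=s0 head=0 tape=_[a]cacb   (s0,a)→(s2,b,→)
state=s2 head=1 tape=_b[c]acb   (s2,c)→(s0,c,←)
state=s0 head=0 tape=_[b]cacb   (s0,b)→(s2,a,←)
state=s2 head=-1 tape=[_]acacb   (s2,_)→(s1,a,→)
state=s1 head=0 tape=a[a]cacb   (s1,a)→(s0,b,→)
state=s0 head=1 tape=ab[c]acb   (s0,c)→(s2,a,→)
state=s2 head=2 tape=aba[a]cb   (s2,a)→(s1,_,←)
state=s1 head=1 tape=ab[a]_cb   (s1,a)→(s0,b,→)
state=s0 head=2 tape=abb[_]cb
At halt the head is at cell 2.

2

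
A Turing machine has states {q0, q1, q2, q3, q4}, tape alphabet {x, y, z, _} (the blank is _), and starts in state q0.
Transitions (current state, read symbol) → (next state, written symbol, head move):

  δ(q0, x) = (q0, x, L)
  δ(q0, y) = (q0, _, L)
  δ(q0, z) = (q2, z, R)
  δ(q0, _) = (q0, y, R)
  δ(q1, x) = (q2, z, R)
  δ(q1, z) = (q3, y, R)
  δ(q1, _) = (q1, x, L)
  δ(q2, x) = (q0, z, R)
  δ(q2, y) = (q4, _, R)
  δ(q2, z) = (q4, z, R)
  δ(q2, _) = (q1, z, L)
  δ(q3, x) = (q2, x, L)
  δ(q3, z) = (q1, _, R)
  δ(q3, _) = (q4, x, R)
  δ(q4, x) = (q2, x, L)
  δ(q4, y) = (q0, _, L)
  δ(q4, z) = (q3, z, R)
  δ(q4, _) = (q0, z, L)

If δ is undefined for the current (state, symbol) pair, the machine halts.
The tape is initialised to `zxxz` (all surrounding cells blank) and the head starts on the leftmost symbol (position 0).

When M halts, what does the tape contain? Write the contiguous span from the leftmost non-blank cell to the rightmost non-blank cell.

state=q0 head=0 tape=[z]xxz__   (q0,z)→(q2,z,R)
state=q2 head=1 tape=z[x]xz__   (q2,x)→(q0,z,R)
state=q0 head=2 tape=zz[x]z__   (q0,x)→(q0,x,L)
state=q0 head=1 tape=z[z]xz__   (q0,z)→(q2,z,R)
state=q2 head=2 tape=zz[x]z__   (q2,x)→(q0,z,R)
state=q0 head=3 tape=zzz[z]__   (q0,z)→(q2,z,R)
state=q2 head=4 tape=zzzz[_]_   (q2,_)→(q1,z,L)
state=q1 head=3 tape=zzz[z]z_   (q1,z)→(q3,y,R)
state=q3 head=4 tape=zzzy[z]_   (q3,z)→(q1,_,R)
state=q1 head=5 tape=zzzy_[_]   (q1,_)→(q1,x,L)
state=q1 head=4 tape=zzzy[_]x   (q1,_)→(q1,x,L)
state=q1 head=3 tape=zzz[y]xx
The non-blank tape span at halt is zzzyxx.

zzzyxx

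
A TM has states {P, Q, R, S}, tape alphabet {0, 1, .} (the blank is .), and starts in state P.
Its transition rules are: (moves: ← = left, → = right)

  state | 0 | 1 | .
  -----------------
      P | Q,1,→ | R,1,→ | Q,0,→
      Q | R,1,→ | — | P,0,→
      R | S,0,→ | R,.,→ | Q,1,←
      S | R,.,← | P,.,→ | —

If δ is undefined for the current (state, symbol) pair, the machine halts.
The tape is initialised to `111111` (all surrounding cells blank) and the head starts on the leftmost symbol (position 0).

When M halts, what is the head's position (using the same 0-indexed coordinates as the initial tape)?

6

state=P head=0 tape=[1]11111..   (P,1)→(R,1,→)
state=R head=1 tape=1[1]1111..   (R,1)→(R,.,→)
state=R head=2 tape=1.[1]111..   (R,1)→(R,.,→)
state=R head=3 tape=1..[1]11..   (R,1)→(R,.,→)
state=R head=4 tape=1...[1]1..   (R,1)→(R,.,→)
state=R head=5 tape=1....[1]..   (R,1)→(R,.,→)
state=R head=6 tape=1.....[.].   (R,.)→(Q,1,←)
state=Q head=5 tape=1....[.]1.   (Q,.)→(P,0,→)
state=P head=6 tape=1....0[1].   (P,1)→(R,1,→)
state=R head=7 tape=1....01[.]   (R,.)→(Q,1,←)
state=Q head=6 tape=1....0[1]1
At halt the head is at cell 6.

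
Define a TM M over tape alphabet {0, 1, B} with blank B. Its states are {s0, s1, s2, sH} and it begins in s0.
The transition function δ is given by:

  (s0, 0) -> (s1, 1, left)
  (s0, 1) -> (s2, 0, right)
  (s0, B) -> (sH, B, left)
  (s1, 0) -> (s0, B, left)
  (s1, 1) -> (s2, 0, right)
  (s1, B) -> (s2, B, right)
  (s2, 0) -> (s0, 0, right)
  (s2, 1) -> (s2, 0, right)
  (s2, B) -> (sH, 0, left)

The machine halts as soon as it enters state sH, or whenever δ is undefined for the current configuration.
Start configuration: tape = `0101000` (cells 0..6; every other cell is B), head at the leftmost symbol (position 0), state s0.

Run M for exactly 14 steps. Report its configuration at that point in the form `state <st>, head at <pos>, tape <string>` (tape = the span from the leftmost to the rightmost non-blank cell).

state sH, head at -2, tape 1B1B10

state=s0 head=0 tape=BB[0]101000   (s0,0)→(s1,1,left)
state=s1 head=-1 tape=B[B]1101000   (s1,B)→(s2,B,right)
state=s2 head=0 tape=BB[1]101000   (s2,1)→(s2,0,right)
state=s2 head=1 tape=BB0[1]01000   (s2,1)→(s2,0,right)
state=s2 head=2 tape=BB00[0]1000   (s2,0)→(s0,0,right)
state=s0 head=3 tape=BB000[1]000   (s0,1)→(s2,0,right)
state=s2 head=4 tape=BB0000[0]00   (s2,0)→(s0,0,right)
state=s0 head=5 tape=BB00000[0]0   (s0,0)→(s1,1,left)
state=s1 head=4 tape=BB0000[0]10   (s1,0)→(s0,B,left)
state=s0 head=3 tape=BB000[0]B10   (s0,0)→(s1,1,left)
state=s1 head=2 tape=BB00[0]1B10   (s1,0)→(s0,B,left)
state=s0 head=1 tape=BB0[0]B1B10   (s0,0)→(s1,1,left)
state=s1 head=0 tape=BB[0]1B1B10   (s1,0)→(s0,B,left)
state=s0 head=-1 tape=B[B]B1B1B10   (s0,B)→(sH,B,left)
state=sH head=-2 tape=[B]BB1B1B10
After 14 steps: state sH, head at -2, tape 1B1B10.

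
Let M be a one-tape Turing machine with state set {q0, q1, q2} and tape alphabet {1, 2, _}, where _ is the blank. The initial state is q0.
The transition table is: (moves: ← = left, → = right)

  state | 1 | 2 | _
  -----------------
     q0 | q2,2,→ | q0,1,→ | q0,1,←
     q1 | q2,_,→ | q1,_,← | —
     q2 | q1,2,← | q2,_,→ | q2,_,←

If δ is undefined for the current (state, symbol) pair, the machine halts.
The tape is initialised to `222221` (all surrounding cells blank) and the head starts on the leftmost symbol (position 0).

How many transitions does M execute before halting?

state=q0 head=0 tape=_[2]22221_   (q0,2)→(q0,1,→)
state=q0 head=1 tape=_1[2]2221_   (q0,2)→(q0,1,→)
state=q0 head=2 tape=_11[2]221_   (q0,2)→(q0,1,→)
state=q0 head=3 tape=_111[2]21_   (q0,2)→(q0,1,→)
state=q0 head=4 tape=_1111[2]1_   (q0,2)→(q0,1,→)
state=q0 head=5 tape=_11111[1]_   (q0,1)→(q2,2,→)
state=q2 head=6 tape=_111112[_]   (q2,_)→(q2,_,←)
state=q2 head=5 tape=_11111[2]_   (q2,2)→(q2,_,→)
state=q2 head=6 tape=_11111_[_]   (q2,_)→(q2,_,←)
state=q2 head=5 tape=_11111[_]_   (q2,_)→(q2,_,←)
state=q2 head=4 tape=_1111[1]__   (q2,1)→(q1,2,←)
state=q1 head=3 tape=_111[1]2__   (q1,1)→(q2,_,→)
state=q2 head=4 tape=_111_[2]__   (q2,2)→(q2,_,→)
state=q2 head=5 tape=_111__[_]_   (q2,_)→(q2,_,←)
state=q2 head=4 tape=_111_[_]__   (q2,_)→(q2,_,←)
state=q2 head=3 tape=_111[_]___   (q2,_)→(q2,_,←)
state=q2 head=2 tape=_11[1]____   (q2,1)→(q1,2,←)
state=q1 head=1 tape=_1[1]2____   (q1,1)→(q2,_,→)
state=q2 head=2 tape=_1_[2]____   (q2,2)→(q2,_,→)
state=q2 head=3 tape=_1__[_]___   (q2,_)→(q2,_,←)
state=q2 head=2 tape=_1_[_]____   (q2,_)→(q2,_,←)
state=q2 head=1 tape=_1[_]_____   (q2,_)→(q2,_,←)
state=q2 head=0 tape=_[1]______   (q2,1)→(q1,2,←)
state=q1 head=-1 tape=[_]2______
M halts after 23 transitions.

23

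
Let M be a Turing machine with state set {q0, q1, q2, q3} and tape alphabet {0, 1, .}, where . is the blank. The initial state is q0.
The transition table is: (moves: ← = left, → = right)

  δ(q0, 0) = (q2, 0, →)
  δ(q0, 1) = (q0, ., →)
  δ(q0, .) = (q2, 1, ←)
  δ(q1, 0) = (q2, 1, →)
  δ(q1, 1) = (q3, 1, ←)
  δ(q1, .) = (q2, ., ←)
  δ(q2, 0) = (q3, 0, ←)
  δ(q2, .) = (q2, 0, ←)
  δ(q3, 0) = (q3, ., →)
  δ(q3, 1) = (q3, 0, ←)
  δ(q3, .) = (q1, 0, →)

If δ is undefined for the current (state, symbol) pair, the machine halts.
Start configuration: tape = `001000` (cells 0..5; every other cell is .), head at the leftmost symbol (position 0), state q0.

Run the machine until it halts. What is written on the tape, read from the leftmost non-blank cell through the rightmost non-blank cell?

state=q0 head=0 tape=[0]01000..   (q0,0)→(q2,0,→)
state=q2 head=1 tape=0[0]1000..   (q2,0)→(q3,0,←)
state=q3 head=0 tape=[0]01000..   (q3,0)→(q3,.,→)
state=q3 head=1 tape=.[0]1000..   (q3,0)→(q3,.,→)
state=q3 head=2 tape=..[1]000..   (q3,1)→(q3,0,←)
state=q3 head=1 tape=.[.]0000..   (q3,.)→(q1,0,→)
state=q1 head=2 tape=.0[0]000..   (q1,0)→(q2,1,→)
state=q2 head=3 tape=.01[0]00..   (q2,0)→(q3,0,←)
state=q3 head=2 tape=.0[1]000..   (q3,1)→(q3,0,←)
state=q3 head=1 tape=.[0]0000..   (q3,0)→(q3,.,→)
state=q3 head=2 tape=..[0]000..   (q3,0)→(q3,.,→)
state=q3 head=3 tape=...[0]00..   (q3,0)→(q3,.,→)
state=q3 head=4 tape=....[0]0..   (q3,0)→(q3,.,→)
state=q3 head=5 tape=.....[0]..   (q3,0)→(q3,.,→)
state=q3 head=6 tape=......[.].   (q3,.)→(q1,0,→)
state=q1 head=7 tape=......0[.]   (q1,.)→(q2,.,←)
state=q2 head=6 tape=......[0].   (q2,0)→(q3,0,←)
state=q3 head=5 tape=.....[.]0.   (q3,.)→(q1,0,→)
state=q1 head=6 tape=.....0[0].   (q1,0)→(q2,1,→)
state=q2 head=7 tape=.....01[.]   (q2,.)→(q2,0,←)
state=q2 head=6 tape=.....0[1]0
The non-blank tape span at halt is 010.

010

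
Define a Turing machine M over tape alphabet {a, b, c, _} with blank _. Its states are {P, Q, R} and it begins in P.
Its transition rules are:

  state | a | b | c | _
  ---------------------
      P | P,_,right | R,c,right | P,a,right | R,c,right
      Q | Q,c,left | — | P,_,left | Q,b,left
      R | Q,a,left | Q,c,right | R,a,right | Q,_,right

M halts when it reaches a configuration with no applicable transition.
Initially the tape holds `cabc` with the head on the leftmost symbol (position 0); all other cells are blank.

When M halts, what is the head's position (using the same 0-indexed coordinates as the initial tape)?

4

P | [c]abc__   read c → write a, move right, go to P
P | a[a]bc__   read a → write _, move right, go to P
P | a_[b]c__   read b → write c, move right, go to R
R | a_c[c]__   read c → write a, move right, go to R
R | a_ca[_]_   read _ → write _, move right, go to Q
Q | a_ca_[_]   read _ → write b, move left, go to Q
Q | a_ca[_]b   read _ → write b, move left, go to Q
Q | a_c[a]bb   read a → write c, move left, go to Q
Q | a_[c]cbb   read c → write _, move left, go to P
P | a[_]_cbb   read _ → write c, move right, go to R
R | ac[_]cbb   read _ → write _, move right, go to Q
Q | ac_[c]bb   read c → write _, move left, go to P
P | ac[_]_bb   read _ → write c, move right, go to R
R | acc[_]bb   read _ → write _, move right, go to Q
Q | acc_[b]b
At halt the head is at cell 4.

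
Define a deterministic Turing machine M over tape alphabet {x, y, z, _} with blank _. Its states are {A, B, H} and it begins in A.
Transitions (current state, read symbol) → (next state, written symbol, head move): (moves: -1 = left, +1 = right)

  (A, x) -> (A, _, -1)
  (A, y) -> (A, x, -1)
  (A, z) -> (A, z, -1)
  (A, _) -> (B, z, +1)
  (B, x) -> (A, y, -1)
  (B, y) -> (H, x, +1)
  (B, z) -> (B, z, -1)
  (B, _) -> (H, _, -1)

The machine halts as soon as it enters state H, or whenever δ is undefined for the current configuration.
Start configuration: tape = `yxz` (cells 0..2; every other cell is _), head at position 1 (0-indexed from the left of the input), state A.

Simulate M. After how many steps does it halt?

9

state=A head=1 tape=____y[x]z   (A,x)→(A,_,-1)
state=A head=0 tape=____[y]_z   (A,y)→(A,x,-1)
state=A head=-1 tape=___[_]x_z   (A,_)→(B,z,+1)
state=B head=0 tape=___z[x]_z   (B,x)→(A,y,-1)
state=A head=-1 tape=___[z]y_z   (A,z)→(A,z,-1)
state=A head=-2 tape=__[_]zy_z   (A,_)→(B,z,+1)
state=B head=-1 tape=__z[z]y_z   (B,z)→(B,z,-1)
state=B head=-2 tape=__[z]zy_z   (B,z)→(B,z,-1)
state=B head=-3 tape=_[_]zzy_z   (B,_)→(H,_,-1)
state=H head=-4 tape=[_]_zzy_z
M halts after 9 transitions.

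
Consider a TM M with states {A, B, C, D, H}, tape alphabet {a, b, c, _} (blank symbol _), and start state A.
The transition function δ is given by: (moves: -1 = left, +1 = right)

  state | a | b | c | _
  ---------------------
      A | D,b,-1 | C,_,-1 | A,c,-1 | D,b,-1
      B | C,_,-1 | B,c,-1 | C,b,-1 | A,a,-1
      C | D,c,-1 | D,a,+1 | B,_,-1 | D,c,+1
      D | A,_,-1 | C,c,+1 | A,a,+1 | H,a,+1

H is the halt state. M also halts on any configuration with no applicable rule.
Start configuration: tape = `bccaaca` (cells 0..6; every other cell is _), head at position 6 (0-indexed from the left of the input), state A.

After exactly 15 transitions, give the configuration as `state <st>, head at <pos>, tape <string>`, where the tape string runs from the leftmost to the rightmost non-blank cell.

state=A head=6 tape=bccaac[a]   (A,a)→(D,b,-1)
state=D head=5 tape=bccaa[c]b   (D,c)→(A,a,+1)
state=A head=6 tape=bccaaa[b]   (A,b)→(C,_,-1)
state=C head=5 tape=bccaa[a]_   (C,a)→(D,c,-1)
state=D head=4 tape=bcca[a]c_   (D,a)→(A,_,-1)
state=A head=3 tape=bcc[a]_c_   (A,a)→(D,b,-1)
state=D head=2 tape=bc[c]b_c_   (D,c)→(A,a,+1)
state=A head=3 tape=bca[b]_c_   (A,b)→(C,_,-1)
state=C head=2 tape=bc[a]__c_   (C,a)→(D,c,-1)
state=D head=1 tape=b[c]c__c_   (D,c)→(A,a,+1)
state=A head=2 tape=ba[c]__c_   (A,c)→(A,c,-1)
state=A head=1 tape=b[a]c__c_   (A,a)→(D,b,-1)
state=D head=0 tape=[b]bc__c_   (D,b)→(C,c,+1)
state=C head=1 tape=c[b]c__c_   (C,b)→(D,a,+1)
state=D head=2 tape=ca[c]__c_   (D,c)→(A,a,+1)
state=A head=3 tape=caa[_]_c_
After 15 steps: state A, head at 3, tape caa__c.

state A, head at 3, tape caa__c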